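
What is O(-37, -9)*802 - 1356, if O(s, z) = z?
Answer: -8574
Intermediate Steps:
O(-37, -9)*802 - 1356 = -9*802 - 1356 = -7218 - 1356 = -8574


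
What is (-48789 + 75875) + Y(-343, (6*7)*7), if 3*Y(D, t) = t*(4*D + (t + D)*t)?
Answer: -1519158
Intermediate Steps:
Y(D, t) = t*(4*D + t*(D + t))/3 (Y(D, t) = (t*(4*D + (t + D)*t))/3 = (t*(4*D + (D + t)*t))/3 = (t*(4*D + t*(D + t)))/3 = t*(4*D + t*(D + t))/3)
(-48789 + 75875) + Y(-343, (6*7)*7) = (-48789 + 75875) + ((6*7)*7)*(((6*7)*7)² + 4*(-343) - 343*6*7*7)/3 = 27086 + (42*7)*((42*7)² - 1372 - 14406*7)/3 = 27086 + (⅓)*294*(294² - 1372 - 343*294) = 27086 + (⅓)*294*(86436 - 1372 - 100842) = 27086 + (⅓)*294*(-15778) = 27086 - 1546244 = -1519158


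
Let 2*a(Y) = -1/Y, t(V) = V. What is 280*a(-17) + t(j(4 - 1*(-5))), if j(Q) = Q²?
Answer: 1517/17 ≈ 89.235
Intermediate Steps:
a(Y) = -1/(2*Y) (a(Y) = (-1/Y)/2 = -1/(2*Y))
280*a(-17) + t(j(4 - 1*(-5))) = 280*(-½/(-17)) + (4 - 1*(-5))² = 280*(-½*(-1/17)) + (4 + 5)² = 280*(1/34) + 9² = 140/17 + 81 = 1517/17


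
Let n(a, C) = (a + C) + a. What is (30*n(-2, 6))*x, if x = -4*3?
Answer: -720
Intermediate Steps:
n(a, C) = C + 2*a (n(a, C) = (C + a) + a = C + 2*a)
x = -12
(30*n(-2, 6))*x = (30*(6 + 2*(-2)))*(-12) = (30*(6 - 4))*(-12) = (30*2)*(-12) = 60*(-12) = -720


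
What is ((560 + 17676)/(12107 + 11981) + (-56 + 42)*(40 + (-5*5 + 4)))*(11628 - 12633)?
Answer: 1605279465/6022 ≈ 2.6657e+5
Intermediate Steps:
((560 + 17676)/(12107 + 11981) + (-56 + 42)*(40 + (-5*5 + 4)))*(11628 - 12633) = (18236/24088 - 14*(40 + (-25 + 4)))*(-1005) = (18236*(1/24088) - 14*(40 - 21))*(-1005) = (4559/6022 - 14*19)*(-1005) = (4559/6022 - 266)*(-1005) = -1597293/6022*(-1005) = 1605279465/6022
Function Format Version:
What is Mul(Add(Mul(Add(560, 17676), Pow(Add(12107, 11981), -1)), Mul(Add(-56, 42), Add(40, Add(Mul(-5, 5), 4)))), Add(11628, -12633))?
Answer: Rational(1605279465, 6022) ≈ 2.6657e+5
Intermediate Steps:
Mul(Add(Mul(Add(560, 17676), Pow(Add(12107, 11981), -1)), Mul(Add(-56, 42), Add(40, Add(Mul(-5, 5), 4)))), Add(11628, -12633)) = Mul(Add(Mul(18236, Pow(24088, -1)), Mul(-14, Add(40, Add(-25, 4)))), -1005) = Mul(Add(Mul(18236, Rational(1, 24088)), Mul(-14, Add(40, -21))), -1005) = Mul(Add(Rational(4559, 6022), Mul(-14, 19)), -1005) = Mul(Add(Rational(4559, 6022), -266), -1005) = Mul(Rational(-1597293, 6022), -1005) = Rational(1605279465, 6022)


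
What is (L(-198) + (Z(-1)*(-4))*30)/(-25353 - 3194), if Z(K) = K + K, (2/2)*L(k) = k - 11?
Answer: -31/28547 ≈ -0.0010859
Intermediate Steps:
L(k) = -11 + k (L(k) = k - 11 = -11 + k)
Z(K) = 2*K
(L(-198) + (Z(-1)*(-4))*30)/(-25353 - 3194) = ((-11 - 198) + ((2*(-1))*(-4))*30)/(-25353 - 3194) = (-209 - 2*(-4)*30)/(-28547) = (-209 + 8*30)*(-1/28547) = (-209 + 240)*(-1/28547) = 31*(-1/28547) = -31/28547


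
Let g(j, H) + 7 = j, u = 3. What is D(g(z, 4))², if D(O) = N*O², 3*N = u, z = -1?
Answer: 4096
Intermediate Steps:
g(j, H) = -7 + j
N = 1 (N = (⅓)*3 = 1)
D(O) = O² (D(O) = 1*O² = O²)
D(g(z, 4))² = ((-7 - 1)²)² = ((-8)²)² = 64² = 4096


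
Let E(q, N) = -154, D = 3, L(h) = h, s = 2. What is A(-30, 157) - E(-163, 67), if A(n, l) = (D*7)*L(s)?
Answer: 196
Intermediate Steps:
A(n, l) = 42 (A(n, l) = (3*7)*2 = 21*2 = 42)
A(-30, 157) - E(-163, 67) = 42 - 1*(-154) = 42 + 154 = 196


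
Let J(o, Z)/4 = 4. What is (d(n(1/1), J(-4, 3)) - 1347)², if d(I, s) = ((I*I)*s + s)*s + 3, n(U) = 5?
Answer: 28217344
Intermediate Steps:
J(o, Z) = 16 (J(o, Z) = 4*4 = 16)
d(I, s) = 3 + s*(s + s*I²) (d(I, s) = (I²*s + s)*s + 3 = (s*I² + s)*s + 3 = (s + s*I²)*s + 3 = s*(s + s*I²) + 3 = 3 + s*(s + s*I²))
(d(n(1/1), J(-4, 3)) - 1347)² = ((3 + 16² + 5²*16²) - 1347)² = ((3 + 256 + 25*256) - 1347)² = ((3 + 256 + 6400) - 1347)² = (6659 - 1347)² = 5312² = 28217344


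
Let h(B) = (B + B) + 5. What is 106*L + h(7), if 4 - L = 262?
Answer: -27329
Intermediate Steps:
L = -258 (L = 4 - 1*262 = 4 - 262 = -258)
h(B) = 5 + 2*B (h(B) = 2*B + 5 = 5 + 2*B)
106*L + h(7) = 106*(-258) + (5 + 2*7) = -27348 + (5 + 14) = -27348 + 19 = -27329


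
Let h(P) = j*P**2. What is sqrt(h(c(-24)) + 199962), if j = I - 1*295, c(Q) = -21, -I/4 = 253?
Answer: 15*I*sqrt(1673) ≈ 613.54*I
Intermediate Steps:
I = -1012 (I = -4*253 = -1012)
j = -1307 (j = -1012 - 1*295 = -1012 - 295 = -1307)
h(P) = -1307*P**2
sqrt(h(c(-24)) + 199962) = sqrt(-1307*(-21)**2 + 199962) = sqrt(-1307*441 + 199962) = sqrt(-576387 + 199962) = sqrt(-376425) = 15*I*sqrt(1673)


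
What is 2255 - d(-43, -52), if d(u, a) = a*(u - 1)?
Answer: -33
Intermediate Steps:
d(u, a) = a*(-1 + u)
2255 - d(-43, -52) = 2255 - (-52)*(-1 - 43) = 2255 - (-52)*(-44) = 2255 - 1*2288 = 2255 - 2288 = -33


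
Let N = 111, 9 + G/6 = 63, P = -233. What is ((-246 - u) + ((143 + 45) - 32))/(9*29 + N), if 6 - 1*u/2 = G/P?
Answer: -4069/14446 ≈ -0.28167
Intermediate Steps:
G = 324 (G = -54 + 6*63 = -54 + 378 = 324)
u = 3444/233 (u = 12 - 648/(-233) = 12 - 648*(-1)/233 = 12 - 2*(-324/233) = 12 + 648/233 = 3444/233 ≈ 14.781)
((-246 - u) + ((143 + 45) - 32))/(9*29 + N) = ((-246 - 1*3444/233) + ((143 + 45) - 32))/(9*29 + 111) = ((-246 - 3444/233) + (188 - 32))/(261 + 111) = (-60762/233 + 156)/372 = -24414/233*1/372 = -4069/14446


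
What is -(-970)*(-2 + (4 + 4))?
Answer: 5820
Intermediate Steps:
-(-970)*(-2 + (4 + 4)) = -(-970)*(-2 + 8) = -(-970)*6 = -194*(-30) = 5820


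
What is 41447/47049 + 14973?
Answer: 704506124/47049 ≈ 14974.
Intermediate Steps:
41447/47049 + 14973 = 704506124/47049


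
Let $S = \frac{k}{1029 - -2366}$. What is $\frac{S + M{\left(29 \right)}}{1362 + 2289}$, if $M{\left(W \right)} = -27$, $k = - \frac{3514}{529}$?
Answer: $- \frac{6927757}{936718815} \approx -0.0073958$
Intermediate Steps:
$k = - \frac{3514}{529}$ ($k = \left(-3514\right) \frac{1}{529} = - \frac{3514}{529} \approx -6.6427$)
$S = - \frac{502}{256565}$ ($S = - \frac{3514}{529 \left(1029 - -2366\right)} = - \frac{3514}{529 \left(1029 + 2366\right)} = - \frac{3514}{529 \cdot 3395} = \left(- \frac{3514}{529}\right) \frac{1}{3395} = - \frac{502}{256565} \approx -0.0019566$)
$\frac{S + M{\left(29 \right)}}{1362 + 2289} = \frac{- \frac{502}{256565} - 27}{1362 + 2289} = - \frac{6927757}{256565 \cdot 3651} = \left(- \frac{6927757}{256565}\right) \frac{1}{3651} = - \frac{6927757}{936718815}$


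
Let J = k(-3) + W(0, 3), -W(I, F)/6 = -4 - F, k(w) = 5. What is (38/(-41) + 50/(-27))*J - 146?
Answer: -306194/1107 ≈ -276.60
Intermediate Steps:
W(I, F) = 24 + 6*F (W(I, F) = -6*(-4 - F) = 24 + 6*F)
J = 47 (J = 5 + (24 + 6*3) = 5 + (24 + 18) = 5 + 42 = 47)
(38/(-41) + 50/(-27))*J - 146 = (38/(-41) + 50/(-27))*47 - 146 = (38*(-1/41) + 50*(-1/27))*47 - 146 = (-38/41 - 50/27)*47 - 146 = -3076/1107*47 - 146 = -144572/1107 - 146 = -306194/1107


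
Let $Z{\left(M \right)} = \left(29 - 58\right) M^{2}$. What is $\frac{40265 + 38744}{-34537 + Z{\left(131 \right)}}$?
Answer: $- \frac{79009}{532206} \approx -0.14846$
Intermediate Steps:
$Z{\left(M \right)} = - 29 M^{2}$ ($Z{\left(M \right)} = \left(29 - 58\right) M^{2} = - 29 M^{2}$)
$\frac{40265 + 38744}{-34537 + Z{\left(131 \right)}} = \frac{40265 + 38744}{-34537 - 29 \cdot 131^{2}} = \frac{79009}{-34537 - 497669} = \frac{79009}{-532206} = 79009 \left(- \frac{1}{532206}\right) = - \frac{79009}{532206}$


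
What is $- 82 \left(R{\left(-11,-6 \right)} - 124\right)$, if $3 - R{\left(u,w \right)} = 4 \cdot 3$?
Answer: $10906$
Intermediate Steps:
$R{\left(u,w \right)} = -9$ ($R{\left(u,w \right)} = 3 - 4 \cdot 3 = 3 - 12 = -9$)
$- 82 \left(R{\left(-11,-6 \right)} - 124\right) = - 82 \left(-9 - 124\right) = \left(-82\right) \left(-133\right) = 10906$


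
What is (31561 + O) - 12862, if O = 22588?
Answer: 41287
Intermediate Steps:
(31561 + O) - 12862 = (31561 + 22588) - 12862 = 54149 - 12862 = 41287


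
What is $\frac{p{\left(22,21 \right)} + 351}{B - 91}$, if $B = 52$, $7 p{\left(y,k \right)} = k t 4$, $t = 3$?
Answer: $- \frac{129}{13} \approx -9.9231$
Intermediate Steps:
$p{\left(y,k \right)} = \frac{12 k}{7}$ ($p{\left(y,k \right)} = \frac{k 3 \cdot 4}{7} = \frac{3 k 4}{7} = \frac{12 k}{7}$)
$\frac{p{\left(22,21 \right)} + 351}{B - 91} = \frac{\frac{12}{7} \cdot 21 + 351}{52 - 91} = \frac{36 + 351}{-39} = 387 \left(- \frac{1}{39}\right) = - \frac{129}{13}$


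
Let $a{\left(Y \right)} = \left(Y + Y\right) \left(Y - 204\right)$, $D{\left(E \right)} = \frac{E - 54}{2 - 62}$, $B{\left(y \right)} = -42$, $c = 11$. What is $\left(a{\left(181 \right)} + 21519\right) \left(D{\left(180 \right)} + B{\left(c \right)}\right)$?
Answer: $- \frac{5818113}{10} \approx -5.8181 \cdot 10^{5}$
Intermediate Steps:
$D{\left(E \right)} = \frac{9}{10} - \frac{E}{60}$ ($D{\left(E \right)} = \frac{-54 + E}{-60} = \left(-54 + E\right) \left(- \frac{1}{60}\right) = \frac{9}{10} - \frac{E}{60}$)
$a{\left(Y \right)} = 2 Y \left(-204 + Y\right)$
$\left(a{\left(181 \right)} + 21519\right) \left(D{\left(180 \right)} + B{\left(c \right)}\right) = \left(2 \cdot 181 \left(-204 + 181\right) + 21519\right) \left(\left(\frac{9}{10} - 3\right) - 42\right) = \left(2 \cdot 181 \left(-23\right) + 21519\right) \left(\left(\frac{9}{10} - 3\right) - 42\right) = \left(-8326 + 21519\right) \left(- \frac{21}{10} - 42\right) = 13193 \left(- \frac{441}{10}\right) = - \frac{5818113}{10}$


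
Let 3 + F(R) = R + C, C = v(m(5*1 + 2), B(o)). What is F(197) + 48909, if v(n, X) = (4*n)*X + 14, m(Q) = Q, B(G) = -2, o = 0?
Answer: 49061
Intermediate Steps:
v(n, X) = 14 + 4*X*n (v(n, X) = 4*X*n + 14 = 14 + 4*X*n)
C = -42 (C = 14 + 4*(-2)*(5*1 + 2) = 14 + 4*(-2)*(5 + 2) = 14 + 4*(-2)*7 = 14 - 56 = -42)
F(R) = -45 + R (F(R) = -3 + (R - 42) = -3 + (-42 + R) = -45 + R)
F(197) + 48909 = (-45 + 197) + 48909 = 152 + 48909 = 49061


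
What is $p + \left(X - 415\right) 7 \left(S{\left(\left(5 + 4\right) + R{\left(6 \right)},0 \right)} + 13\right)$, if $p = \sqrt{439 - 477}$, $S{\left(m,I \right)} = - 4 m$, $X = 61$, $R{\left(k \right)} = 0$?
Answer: $56994 + i \sqrt{38} \approx 56994.0 + 6.1644 i$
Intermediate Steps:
$p = i \sqrt{38}$ ($p = \sqrt{-38} = i \sqrt{38} \approx 6.1644 i$)
$p + \left(X - 415\right) 7 \left(S{\left(\left(5 + 4\right) + R{\left(6 \right)},0 \right)} + 13\right) = i \sqrt{38} + \left(61 - 415\right) 7 \left(- 4 \left(\left(5 + 4\right) + 0\right) + 13\right) = i \sqrt{38} + \left(61 - 415\right) 7 \left(- 4 \left(9 + 0\right) + 13\right) = i \sqrt{38} - 354 \cdot 7 \left(\left(-4\right) 9 + 13\right) = i \sqrt{38} - 354 \cdot 7 \left(-36 + 13\right) = i \sqrt{38} - 354 \cdot 7 \left(-23\right) = i \sqrt{38} - -56994 = i \sqrt{38} + 56994 = 56994 + i \sqrt{38}$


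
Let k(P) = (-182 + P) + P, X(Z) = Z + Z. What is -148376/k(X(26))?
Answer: 74188/39 ≈ 1902.3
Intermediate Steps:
X(Z) = 2*Z
k(P) = -182 + 2*P
-148376/k(X(26)) = -148376/(-182 + 2*(2*26)) = -148376/(-182 + 2*52) = -148376/(-182 + 104) = -148376/(-78) = -148376*(-1/78) = 74188/39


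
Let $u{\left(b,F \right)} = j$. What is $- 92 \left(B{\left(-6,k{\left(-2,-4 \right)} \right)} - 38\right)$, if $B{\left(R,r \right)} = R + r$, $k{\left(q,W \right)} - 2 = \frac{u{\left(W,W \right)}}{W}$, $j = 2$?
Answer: $3910$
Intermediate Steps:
$u{\left(b,F \right)} = 2$
$k{\left(q,W \right)} = 2 + \frac{2}{W}$
$- 92 \left(B{\left(-6,k{\left(-2,-4 \right)} \right)} - 38\right) = - 92 \left(\left(-6 + \left(2 + \frac{2}{-4}\right)\right) - 38\right) = - 92 \left(\left(-6 + \left(2 + 2 \left(- \frac{1}{4}\right)\right)\right) - 38\right) = - 92 \left(\left(-6 + \left(2 - \frac{1}{2}\right)\right) - 38\right) = - 92 \left(\left(-6 + \frac{3}{2}\right) - 38\right) = - 92 \left(- \frac{9}{2} - 38\right) = \left(-92\right) \left(- \frac{85}{2}\right) = 3910$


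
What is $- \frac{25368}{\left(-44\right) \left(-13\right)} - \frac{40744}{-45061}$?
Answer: $- \frac{279950470}{6443723} \approx -43.445$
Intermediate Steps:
$- \frac{25368}{\left(-44\right) \left(-13\right)} - \frac{40744}{-45061} = - \frac{25368}{572} - - \frac{40744}{45061} = \left(-25368\right) \frac{1}{572} + \frac{40744}{45061} = - \frac{6342}{143} + \frac{40744}{45061} = - \frac{279950470}{6443723}$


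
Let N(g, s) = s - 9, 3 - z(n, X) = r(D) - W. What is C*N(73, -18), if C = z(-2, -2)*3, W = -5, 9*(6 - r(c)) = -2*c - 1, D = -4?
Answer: 585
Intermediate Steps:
r(c) = 55/9 + 2*c/9 (r(c) = 6 - (-2*c - 1)/9 = 6 - (-1 - 2*c)/9 = 6 + (⅑ + 2*c/9) = 55/9 + 2*c/9)
z(n, X) = -65/9 (z(n, X) = 3 - ((55/9 + (2/9)*(-4)) - 1*(-5)) = 3 - ((55/9 - 8/9) + 5) = 3 - (47/9 + 5) = 3 - 1*92/9 = 3 - 92/9 = -65/9)
N(g, s) = -9 + s
C = -65/3 (C = -65/9*3 = -65/3 ≈ -21.667)
C*N(73, -18) = -65*(-9 - 18)/3 = -65/3*(-27) = 585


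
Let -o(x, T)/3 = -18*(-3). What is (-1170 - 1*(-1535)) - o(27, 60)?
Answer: 527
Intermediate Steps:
o(x, T) = -162 (o(x, T) = -(-54)*(-3) = -3*54 = -162)
(-1170 - 1*(-1535)) - o(27, 60) = (-1170 - 1*(-1535)) - 1*(-162) = (-1170 + 1535) + 162 = 365 + 162 = 527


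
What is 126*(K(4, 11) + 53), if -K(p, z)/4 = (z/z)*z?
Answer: 1134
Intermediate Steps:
K(p, z) = -4*z (K(p, z) = -4*z/z*z = -4*z)
126*(K(4, 11) + 53) = 126*(-4*11 + 53) = 126*(-44 + 53) = 126*9 = 1134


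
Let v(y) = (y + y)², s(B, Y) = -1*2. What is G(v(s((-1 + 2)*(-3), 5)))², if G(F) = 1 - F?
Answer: 225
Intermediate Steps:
s(B, Y) = -2
v(y) = 4*y² (v(y) = (2*y)² = 4*y²)
G(v(s((-1 + 2)*(-3), 5)))² = (1 - 4*(-2)²)² = (1 - 4*4)² = (1 - 1*16)² = (1 - 16)² = (-15)² = 225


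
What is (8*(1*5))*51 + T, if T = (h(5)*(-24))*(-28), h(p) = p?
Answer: 5400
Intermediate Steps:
T = 3360 (T = (5*(-24))*(-28) = -120*(-28) = 3360)
(8*(1*5))*51 + T = (8*(1*5))*51 + 3360 = (8*5)*51 + 3360 = 40*51 + 3360 = 2040 + 3360 = 5400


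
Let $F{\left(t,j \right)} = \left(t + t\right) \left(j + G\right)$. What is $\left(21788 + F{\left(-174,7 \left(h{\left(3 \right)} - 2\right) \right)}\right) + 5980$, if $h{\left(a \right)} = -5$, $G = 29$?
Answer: $34728$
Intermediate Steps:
$F{\left(t,j \right)} = 2 t \left(29 + j\right)$ ($F{\left(t,j \right)} = \left(t + t\right) \left(j + 29\right) = 2 t \left(29 + j\right)$)
$\left(21788 + F{\left(-174,7 \left(h{\left(3 \right)} - 2\right) \right)}\right) + 5980 = \left(21788 + 2 \left(-174\right) \left(29 + 7 \left(-5 - 2\right)\right)\right) + 5980 = \left(21788 + 2 \left(-174\right) \left(29 + 7 \left(-7\right)\right)\right) + 5980 = \left(21788 + 2 \left(-174\right) \left(29 - 49\right)\right) + 5980 = \left(21788 + 2 \left(-174\right) \left(-20\right)\right) + 5980 = \left(21788 + 6960\right) + 5980 = 28748 + 5980 = 34728$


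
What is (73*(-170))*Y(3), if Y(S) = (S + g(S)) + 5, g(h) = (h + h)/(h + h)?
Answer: -111690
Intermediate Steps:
g(h) = 1 (g(h) = (2*h)/((2*h)) = (2*h)*(1/(2*h)) = 1)
Y(S) = 6 + S (Y(S) = (S + 1) + 5 = (1 + S) + 5 = 6 + S)
(73*(-170))*Y(3) = (73*(-170))*(6 + 3) = -12410*9 = -111690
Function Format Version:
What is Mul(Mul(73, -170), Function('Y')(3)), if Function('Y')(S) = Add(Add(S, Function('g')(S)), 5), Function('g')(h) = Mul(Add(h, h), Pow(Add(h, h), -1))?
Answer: -111690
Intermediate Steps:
Function('g')(h) = 1 (Function('g')(h) = Mul(Mul(2, h), Pow(Mul(2, h), -1)) = Mul(Mul(2, h), Mul(Rational(1, 2), Pow(h, -1))) = 1)
Function('Y')(S) = Add(6, S) (Function('Y')(S) = Add(Add(S, 1), 5) = Add(Add(1, S), 5) = Add(6, S))
Mul(Mul(73, -170), Function('Y')(3)) = Mul(Mul(73, -170), Add(6, 3)) = Mul(-12410, 9) = -111690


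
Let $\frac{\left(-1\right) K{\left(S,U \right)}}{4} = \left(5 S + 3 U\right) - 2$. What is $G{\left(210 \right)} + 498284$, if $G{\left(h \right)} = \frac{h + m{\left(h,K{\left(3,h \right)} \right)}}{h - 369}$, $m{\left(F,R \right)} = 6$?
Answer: $\frac{26408980}{53} \approx 4.9828 \cdot 10^{5}$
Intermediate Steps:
$K{\left(S,U \right)} = 8 - 20 S - 12 U$ ($K{\left(S,U \right)} = - 4 \left(\left(5 S + 3 U\right) - 2\right) = - 4 \left(\left(3 U + 5 S\right) - 2\right) = - 4 \left(-2 + 3 U + 5 S\right) = 8 - 20 S - 12 U$)
$G{\left(h \right)} = \frac{6 + h}{-369 + h}$ ($G{\left(h \right)} = \frac{h + 6}{h - 369} = \frac{6 + h}{-369 + h}$)
$G{\left(210 \right)} + 498284 = \frac{6 + 210}{-369 + 210} + 498284 = \frac{1}{-159} \cdot 216 + 498284 = \left(- \frac{1}{159}\right) 216 + 498284 = - \frac{72}{53} + 498284 = \frac{26408980}{53}$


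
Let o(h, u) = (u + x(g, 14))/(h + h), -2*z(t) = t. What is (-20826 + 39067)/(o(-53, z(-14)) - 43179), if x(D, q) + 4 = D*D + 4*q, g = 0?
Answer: -1933546/4577033 ≈ -0.42245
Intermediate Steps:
x(D, q) = -4 + D² + 4*q (x(D, q) = -4 + (D*D + 4*q) = -4 + (D² + 4*q) = -4 + D² + 4*q)
z(t) = -t/2
o(h, u) = (52 + u)/(2*h) (o(h, u) = (u + (-4 + 0² + 4*14))/(h + h) = (u + (-4 + 0 + 56))/((2*h)) = (u + 52)*(1/(2*h)) = (52 + u)*(1/(2*h)) = (52 + u)/(2*h))
(-20826 + 39067)/(o(-53, z(-14)) - 43179) = (-20826 + 39067)/((½)*(52 - ½*(-14))/(-53) - 43179) = 18241/((½)*(-1/53)*(52 + 7) - 43179) = 18241/((½)*(-1/53)*59 - 43179) = 18241/(-59/106 - 43179) = 18241/(-4577033/106) = 18241*(-106/4577033) = -1933546/4577033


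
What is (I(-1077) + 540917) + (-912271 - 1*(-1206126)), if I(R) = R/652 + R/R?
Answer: 544270919/652 ≈ 8.3477e+5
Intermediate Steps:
I(R) = 1 + R/652 (I(R) = R*(1/652) + 1 = R/652 + 1 = 1 + R/652)
(I(-1077) + 540917) + (-912271 - 1*(-1206126)) = ((1 + (1/652)*(-1077)) + 540917) + (-912271 - 1*(-1206126)) = ((1 - 1077/652) + 540917) + (-912271 + 1206126) = (-425/652 + 540917) + 293855 = 352677459/652 + 293855 = 544270919/652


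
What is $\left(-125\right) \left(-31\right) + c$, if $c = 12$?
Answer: $3887$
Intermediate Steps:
$\left(-125\right) \left(-31\right) + c = \left(-125\right) \left(-31\right) + 12 = 3875 + 12 = 3887$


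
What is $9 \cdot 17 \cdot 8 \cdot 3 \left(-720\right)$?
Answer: $-2643840$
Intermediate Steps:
$9 \cdot 17 \cdot 8 \cdot 3 \left(-720\right) = 153 \cdot 24 \left(-720\right) = 3672 \left(-720\right) = -2643840$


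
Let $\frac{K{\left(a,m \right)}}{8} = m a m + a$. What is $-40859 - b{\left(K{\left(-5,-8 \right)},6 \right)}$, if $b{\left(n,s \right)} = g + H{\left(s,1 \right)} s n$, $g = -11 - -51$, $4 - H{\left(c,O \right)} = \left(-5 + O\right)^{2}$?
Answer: $-228099$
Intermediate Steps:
$H{\left(c,O \right)} = 4 - \left(-5 + O\right)^{2}$
$K{\left(a,m \right)} = 8 a + 8 a m^{2}$ ($K{\left(a,m \right)} = 8 \left(m a m + a\right) = 8 \left(a m m + a\right) = 8 \left(a m^{2} + a\right) = 8 \left(a + a m^{2}\right) = 8 a + 8 a m^{2}$)
$g = 40$ ($g = -11 + 51 = 40$)
$b{\left(n,s \right)} = 40 - 12 n s$ ($b{\left(n,s \right)} = 40 + \left(4 - \left(-5 + 1\right)^{2}\right) s n = 40 + \left(4 - \left(-4\right)^{2}\right) s n = 40 + \left(4 - 16\right) s n = 40 + - 12 s n = 40 - 12 n s$)
$-40859 - b{\left(K{\left(-5,-8 \right)},6 \right)} = -40859 - \left(40 - 12 \cdot 8 \left(-5\right) \left(1 + \left(-8\right)^{2}\right) 6\right) = -40859 - \left(40 - 12 \cdot 8 \left(-5\right) \left(1 + 64\right) 6\right) = -40859 - \left(40 - 12 \cdot 8 \left(-5\right) 65 \cdot 6\right) = -40859 - \left(40 - \left(-31200\right) 6\right) = -40859 - \left(40 + 187200\right) = -40859 - 187240 = -228099$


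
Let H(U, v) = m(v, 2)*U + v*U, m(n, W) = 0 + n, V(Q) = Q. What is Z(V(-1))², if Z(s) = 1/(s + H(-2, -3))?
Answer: 1/121 ≈ 0.0082645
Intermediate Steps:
m(n, W) = n
H(U, v) = 2*U*v (H(U, v) = v*U + v*U = U*v + U*v = 2*U*v)
Z(s) = 1/(12 + s) (Z(s) = 1/(s + 2*(-2)*(-3)) = 1/(s + 12) = 1/(12 + s))
Z(V(-1))² = (1/(12 - 1))² = (1/11)² = 1/121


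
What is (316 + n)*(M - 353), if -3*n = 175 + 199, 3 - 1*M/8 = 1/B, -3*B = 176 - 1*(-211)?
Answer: -24356542/387 ≈ -62937.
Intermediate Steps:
B = -129 (B = -(176 - 1*(-211))/3 = -(176 + 211)/3 = -⅓*387 = -129)
M = 3104/129 (M = 24 - 8/(-129) = 24 - 8*(-1/129) = 24 + 8/129 = 3104/129 ≈ 24.062)
n = -374/3 (n = -(175 + 199)/3 = -⅓*374 = -374/3 ≈ -124.67)
(316 + n)*(M - 353) = (316 - 374/3)*(3104/129 - 353) = (574/3)*(-42433/129) = -24356542/387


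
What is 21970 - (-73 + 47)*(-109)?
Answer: 19136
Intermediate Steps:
21970 - (-73 + 47)*(-109) = 21970 - (-26)*(-109) = 21970 - 1*2834 = 21970 - 2834 = 19136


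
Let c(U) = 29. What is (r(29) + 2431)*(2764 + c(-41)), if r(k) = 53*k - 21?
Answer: 11023971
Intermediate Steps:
r(k) = -21 + 53*k
(r(29) + 2431)*(2764 + c(-41)) = ((-21 + 53*29) + 2431)*(2764 + 29) = ((-21 + 1537) + 2431)*2793 = (1516 + 2431)*2793 = 3947*2793 = 11023971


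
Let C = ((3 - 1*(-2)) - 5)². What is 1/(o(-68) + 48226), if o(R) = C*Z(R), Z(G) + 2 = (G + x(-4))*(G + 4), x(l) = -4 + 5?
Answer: 1/48226 ≈ 2.0736e-5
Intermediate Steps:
x(l) = 1
C = 0 (C = ((3 + 2) - 5)² = (5 - 5)² = 0² = 0)
Z(G) = -2 + (1 + G)*(4 + G) (Z(G) = -2 + (G + 1)*(G + 4) = -2 + (1 + G)*(4 + G))
o(R) = 0 (o(R) = 0*(2 + R² + 5*R) = 0)
1/(o(-68) + 48226) = 1/(0 + 48226) = 1/48226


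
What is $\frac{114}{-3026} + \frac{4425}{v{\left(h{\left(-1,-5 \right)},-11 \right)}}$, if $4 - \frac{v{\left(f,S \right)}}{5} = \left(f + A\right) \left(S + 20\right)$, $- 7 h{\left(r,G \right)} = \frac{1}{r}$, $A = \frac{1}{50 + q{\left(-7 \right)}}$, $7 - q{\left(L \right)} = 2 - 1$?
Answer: $\frac{74976129}{216359} \approx 346.54$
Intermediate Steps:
$q{\left(L \right)} = 6$ ($q{\left(L \right)} = 7 - \left(2 - 1\right) = 7 - 1 = 6$)
$A = \frac{1}{56}$ ($A = \frac{1}{50 + 6} = \frac{1}{56} \approx 0.017857$)
$h{\left(r,G \right)} = - \frac{1}{7 r}$
$v{\left(f,S \right)} = 20 - 5 \left(20 + S\right) \left(\frac{1}{56} + f\right)$ ($v{\left(f,S \right)} = 20 - 5 \left(f + \frac{1}{56}\right) \left(S + 20\right) = 20 - 5 \left(\frac{1}{56} + f\right) \left(20 + S\right) = 20 - 5 \left(20 + S\right) \left(\frac{1}{56} + f\right)$)
$\frac{114}{-3026} + \frac{4425}{v{\left(h{\left(-1,-5 \right)},-11 \right)}} = \frac{114}{-3026} + \frac{4425}{\frac{255}{14} - 100 \left(- \frac{1}{7 \left(-1\right)}\right) - - \frac{55}{56} - - 55 \left(- \frac{1}{7 \left(-1\right)}\right)} = 114 \left(- \frac{1}{3026}\right) + \frac{4425}{\frac{255}{14} - 100 \left(\left(- \frac{1}{7}\right) \left(-1\right)\right) + \frac{55}{56} - - 55 \left(\left(- \frac{1}{7}\right) \left(-1\right)\right)} = - \frac{57}{1513} + \frac{4425}{\frac{255}{14} - \frac{100}{7} + \frac{55}{56} - \left(-55\right) \frac{1}{7}} = - \frac{57}{1513} + \frac{4425}{\frac{255}{14} - \frac{100}{7} + \frac{55}{56} + \frac{55}{7}} = - \frac{57}{1513} + \frac{4425}{\frac{715}{56}} = - \frac{57}{1513} + 4425 \cdot \frac{56}{715} = - \frac{57}{1513} + \frac{49560}{143} = \frac{74976129}{216359}$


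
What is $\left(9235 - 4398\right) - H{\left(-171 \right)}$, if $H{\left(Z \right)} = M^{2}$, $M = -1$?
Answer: $4836$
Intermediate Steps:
$H{\left(Z \right)} = 1$ ($H{\left(Z \right)} = \left(-1\right)^{2} = 1$)
$\left(9235 - 4398\right) - H{\left(-171 \right)} = \left(9235 - 4398\right) - 1 = 4837 - 1 = 4836$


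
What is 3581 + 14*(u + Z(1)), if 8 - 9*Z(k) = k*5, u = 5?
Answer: 10967/3 ≈ 3655.7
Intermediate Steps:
Z(k) = 8/9 - 5*k/9 (Z(k) = 8/9 - k*5/9 = 8/9 - 5*k/9)
3581 + 14*(u + Z(1)) = 3581 + 14*(5 + (8/9 - 5/9*1)) = 3581 + 14*(5 + (8/9 - 5/9)) = 3581 + 14*(5 + ⅓) = 3581 + 14*(16/3) = 3581 + 224/3 = 10967/3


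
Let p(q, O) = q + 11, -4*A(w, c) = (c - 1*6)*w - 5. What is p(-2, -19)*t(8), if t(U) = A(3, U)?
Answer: -9/4 ≈ -2.2500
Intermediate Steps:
A(w, c) = 5/4 - w*(-6 + c)/4 (A(w, c) = -((c - 1*6)*w - 5)/4 = -((c - 6)*w - 5)/4 = -((-6 + c)*w - 5)/4 = -(w*(-6 + c) - 5)/4 = -(-5 + w*(-6 + c))/4 = 5/4 - w*(-6 + c)/4)
t(U) = 23/4 - 3*U/4 (t(U) = 5/4 + (3/2)*3 - ¼*U*3 = 5/4 + 9/2 - 3*U/4 = 23/4 - 3*U/4)
p(q, O) = 11 + q
p(-2, -19)*t(8) = (11 - 2)*(23/4 - ¾*8) = 9*(23/4 - 6) = 9*(-¼) = -9/4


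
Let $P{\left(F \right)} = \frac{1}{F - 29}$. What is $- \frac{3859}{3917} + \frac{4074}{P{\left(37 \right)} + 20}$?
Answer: $\frac{18148795}{90091} \approx 201.45$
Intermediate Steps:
$P{\left(F \right)} = \frac{1}{-29 + F}$
$- \frac{3859}{3917} + \frac{4074}{P{\left(37 \right)} + 20} = - \frac{3859}{3917} + \frac{4074}{\frac{1}{-29 + 37} + 20} = \left(-3859\right) \frac{1}{3917} + \frac{4074}{\frac{1}{8} + 20} = - \frac{3859}{3917} + \frac{4074}{\frac{1}{8} + 20} = - \frac{3859}{3917} + \frac{4074}{\frac{161}{8}} = - \frac{3859}{3917} + 4074 \cdot \frac{8}{161} = - \frac{3859}{3917} + \frac{4656}{23} = \frac{18148795}{90091}$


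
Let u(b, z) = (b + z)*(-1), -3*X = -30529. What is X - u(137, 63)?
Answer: 31129/3 ≈ 10376.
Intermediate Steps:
X = 30529/3 (X = -1/3*(-30529) = 30529/3 ≈ 10176.)
u(b, z) = -b - z
X - u(137, 63) = 30529/3 - (-1*137 - 1*63) = 30529/3 - (-137 - 63) = 30529/3 - 1*(-200) = 30529/3 + 200 = 31129/3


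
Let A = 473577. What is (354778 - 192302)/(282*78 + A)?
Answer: 162476/495573 ≈ 0.32785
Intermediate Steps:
(354778 - 192302)/(282*78 + A) = (354778 - 192302)/(282*78 + 473577) = 162476/(21996 + 473577) = 162476/495573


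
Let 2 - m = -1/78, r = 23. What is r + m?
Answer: 1951/78 ≈ 25.013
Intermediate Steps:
m = 157/78 (m = 2 - (-1)/78 = 2 - 1*(-1/78) = 2 + 1/78 = 157/78 ≈ 2.0128)
r + m = 23 + 157/78 = 1951/78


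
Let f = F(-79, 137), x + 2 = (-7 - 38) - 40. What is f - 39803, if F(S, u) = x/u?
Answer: -5453098/137 ≈ -39804.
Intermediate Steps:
x = -87 (x = -2 + ((-7 - 38) - 40) = -2 + (-45 - 40) = -2 - 85 = -87)
F(S, u) = -87/u
f = -87/137 ≈ -0.63504
f - 39803 = -87/137 - 39803 = -5453098/137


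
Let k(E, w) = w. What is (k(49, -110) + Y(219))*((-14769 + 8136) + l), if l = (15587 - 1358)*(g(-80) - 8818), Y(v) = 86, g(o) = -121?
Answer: 3052791936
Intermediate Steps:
l = -127193031 (l = (15587 - 1358)*(-121 - 8818) = 14229*(-8939) = -127193031)
(k(49, -110) + Y(219))*((-14769 + 8136) + l) = (-110 + 86)*((-14769 + 8136) - 127193031) = -24*(-6633 - 127193031) = -24*(-127199664) = 3052791936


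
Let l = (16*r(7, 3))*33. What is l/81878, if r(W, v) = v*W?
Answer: 5544/40939 ≈ 0.13542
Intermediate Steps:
r(W, v) = W*v
l = 11088 (l = (16*(7*3))*33 = (16*21)*33 = 336*33 = 11088)
l/81878 = 11088/81878 = 11088*(1/81878) = 5544/40939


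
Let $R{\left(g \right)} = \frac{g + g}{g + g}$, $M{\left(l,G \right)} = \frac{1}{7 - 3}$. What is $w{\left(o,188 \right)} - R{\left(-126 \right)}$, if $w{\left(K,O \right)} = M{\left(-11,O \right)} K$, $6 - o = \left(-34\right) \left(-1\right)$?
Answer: $-8$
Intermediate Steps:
$o = -28$ ($o = 6 - \left(-34\right) \left(-1\right) = 6 - 34 = -28$)
$M{\left(l,G \right)} = \frac{1}{4}$
$w{\left(K,O \right)} = \frac{K}{4}$
$R{\left(g \right)} = 1$ ($R{\left(g \right)} = \frac{2 g}{2 g} = 2 g \frac{1}{2 g} = 1$)
$w{\left(o,188 \right)} - R{\left(-126 \right)} = \frac{1}{4} \left(-28\right) - 1 = -7 - 1 = -8$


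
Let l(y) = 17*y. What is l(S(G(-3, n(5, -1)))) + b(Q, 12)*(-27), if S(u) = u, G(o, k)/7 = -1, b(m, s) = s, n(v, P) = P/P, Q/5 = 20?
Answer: -443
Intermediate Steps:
Q = 100 (Q = 5*20 = 100)
n(v, P) = 1
G(o, k) = -7 (G(o, k) = 7*(-1) = -7)
l(S(G(-3, n(5, -1)))) + b(Q, 12)*(-27) = 17*(-7) + 12*(-27) = -119 - 324 = -443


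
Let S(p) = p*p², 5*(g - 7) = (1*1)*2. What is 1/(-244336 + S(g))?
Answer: -125/30491347 ≈ -4.0995e-6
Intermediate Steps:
g = 37/5 (g = 7 + ((1*1)*2)/5 = 7 + (1*2)/5 = 7 + (⅕)*2 = 7 + ⅖ = 37/5 ≈ 7.4000)
S(p) = p³
1/(-244336 + S(g)) = 1/(-244336 + (37/5)³) = 1/(-244336 + 50653/125) = 1/(-30491347/125) = -125/30491347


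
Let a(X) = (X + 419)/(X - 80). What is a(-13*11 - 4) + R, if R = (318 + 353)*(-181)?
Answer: -27569649/227 ≈ -1.2145e+5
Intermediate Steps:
a(X) = (419 + X)/(-80 + X)
R = -121451 (R = 671*(-181) = -121451)
a(-13*11 - 4) + R = (419 + (-13*11 - 4))/(-80 + (-13*11 - 4)) - 121451 = (419 + (-143 - 4))/(-80 + (-143 - 4)) - 121451 = (419 - 147)/(-80 - 147) - 121451 = 272/(-227) - 121451 = -1/227*272 - 121451 = -272/227 - 121451 = -27569649/227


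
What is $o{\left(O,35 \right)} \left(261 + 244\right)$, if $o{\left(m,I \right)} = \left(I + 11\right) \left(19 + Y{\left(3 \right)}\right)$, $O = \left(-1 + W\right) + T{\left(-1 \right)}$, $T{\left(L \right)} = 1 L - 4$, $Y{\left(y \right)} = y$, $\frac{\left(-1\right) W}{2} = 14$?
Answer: $511060$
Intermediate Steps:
$W = -28$ ($W = \left(-2\right) 14 = -28$)
$T{\left(L \right)} = -4 + L$ ($T{\left(L \right)} = L - 4 = -4 + L$)
$O = -34$ ($O = \left(-1 - 28\right) - 5 = -29 - 5 = -34$)
$o{\left(m,I \right)} = 242 + 22 I$ ($o{\left(m,I \right)} = \left(I + 11\right) \left(19 + 3\right) = \left(11 + I\right) 22 = 242 + 22 I$)
$o{\left(O,35 \right)} \left(261 + 244\right) = \left(242 + 22 \cdot 35\right) \left(261 + 244\right) = \left(242 + 770\right) 505 = 1012 \cdot 505 = 511060$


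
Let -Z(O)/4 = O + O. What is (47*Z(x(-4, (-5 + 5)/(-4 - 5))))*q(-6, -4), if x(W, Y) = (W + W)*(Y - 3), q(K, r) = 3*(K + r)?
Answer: 270720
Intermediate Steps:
q(K, r) = 3*K + 3*r
x(W, Y) = 2*W*(-3 + Y) (x(W, Y) = (2*W)*(-3 + Y) = 2*W*(-3 + Y))
Z(O) = -8*O (Z(O) = -4*(O + O) = -8*O)
(47*Z(x(-4, (-5 + 5)/(-4 - 5))))*q(-6, -4) = (47*(-16*(-4)*(-3 + (-5 + 5)/(-4 - 5))))*(3*(-6) + 3*(-4)) = (47*(-16*(-4)*(-3 + 0/(-9))))*(-18 - 12) = (47*(-16*(-4)*(-3 + 0*(-⅑))))*(-30) = (47*(-16*(-4)*(-3 + 0)))*(-30) = (47*(-16*(-4)*(-3)))*(-30) = (47*(-8*24))*(-30) = (47*(-192))*(-30) = -9024*(-30) = 270720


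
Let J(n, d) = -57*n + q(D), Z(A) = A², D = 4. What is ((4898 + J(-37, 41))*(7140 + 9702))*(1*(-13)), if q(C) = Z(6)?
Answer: -1542036678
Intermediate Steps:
q(C) = 36 (q(C) = 6² = 36)
J(n, d) = 36 - 57*n (J(n, d) = -57*n + 36 = 36 - 57*n)
((4898 + J(-37, 41))*(7140 + 9702))*(1*(-13)) = ((4898 + (36 - 57*(-37)))*(7140 + 9702))*(1*(-13)) = ((4898 + (36 + 2109))*16842)*(-13) = ((4898 + 2145)*16842)*(-13) = (7043*16842)*(-13) = 118618206*(-13) = -1542036678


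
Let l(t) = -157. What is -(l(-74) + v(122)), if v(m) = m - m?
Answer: 157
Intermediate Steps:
v(m) = 0
-(l(-74) + v(122)) = -(-157 + 0) = -1*(-157) = 157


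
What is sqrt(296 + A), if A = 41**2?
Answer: sqrt(1977) ≈ 44.463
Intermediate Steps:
A = 1681
sqrt(296 + A) = sqrt(296 + 1681) = sqrt(1977)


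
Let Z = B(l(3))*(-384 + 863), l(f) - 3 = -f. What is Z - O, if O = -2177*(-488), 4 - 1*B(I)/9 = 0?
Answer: -1045132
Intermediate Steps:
l(f) = 3 - f
B(I) = 36 (B(I) = 36 - 9*0 = 36 + 0 = 36)
O = 1062376
Z = 17244 (Z = 36*(-384 + 863) = 36*479 = 17244)
Z - O = 17244 - 1*1062376 = 17244 - 1062376 = -1045132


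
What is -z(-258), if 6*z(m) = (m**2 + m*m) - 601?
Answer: -132527/6 ≈ -22088.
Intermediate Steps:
z(m) = -601/6 + m**2/3 (z(m) = ((m**2 + m*m) - 601)/6 = ((m**2 + m**2) - 601)/6 = (2*m**2 - 601)/6 = (-601 + 2*m**2)/6 = -601/6 + m**2/3)
-z(-258) = -(-601/6 + (1/3)*(-258)**2) = -(-601/6 + (1/3)*66564) = -(-601/6 + 22188) = -1*132527/6 = -132527/6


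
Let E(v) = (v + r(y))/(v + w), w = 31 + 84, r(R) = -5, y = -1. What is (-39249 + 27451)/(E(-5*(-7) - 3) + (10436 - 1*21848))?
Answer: 578102/559179 ≈ 1.0338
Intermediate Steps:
w = 115
E(v) = (-5 + v)/(115 + v) (E(v) = (v - 5)/(v + 115) = (-5 + v)/(115 + v))
(-39249 + 27451)/(E(-5*(-7) - 3) + (10436 - 1*21848)) = (-39249 + 27451)/((-5 + (-5*(-7) - 3))/(115 + (-5*(-7) - 3)) + (10436 - 1*21848)) = -11798/((-5 + (35 - 3))/(115 + (35 - 3)) + (10436 - 21848)) = -11798/((-5 + 32)/(115 + 32) - 11412) = -11798/(27/147 - 11412) = -11798/((1/147)*27 - 11412) = -11798/(9/49 - 11412) = -11798/(-559179/49) = -11798*(-49/559179) = 578102/559179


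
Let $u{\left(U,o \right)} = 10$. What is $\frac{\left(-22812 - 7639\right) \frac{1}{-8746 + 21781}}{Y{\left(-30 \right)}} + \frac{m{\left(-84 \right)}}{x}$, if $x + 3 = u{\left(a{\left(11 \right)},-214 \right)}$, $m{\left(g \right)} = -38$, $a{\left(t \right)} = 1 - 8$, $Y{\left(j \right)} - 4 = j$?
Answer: $- \frac{12665423}{2372370} \approx -5.3387$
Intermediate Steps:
$Y{\left(j \right)} = 4 + j$
$a{\left(t \right)} = -7$ ($a{\left(t \right)} = 1 - 8 = -7$)
$x = 7$ ($x = -3 + 10 = 7$)
$\frac{\left(-22812 - 7639\right) \frac{1}{-8746 + 21781}}{Y{\left(-30 \right)}} + \frac{m{\left(-84 \right)}}{x} = \frac{\left(-22812 - 7639\right) \frac{1}{-8746 + 21781}}{4 - 30} - \frac{38}{7} = \frac{\left(-30451\right) \frac{1}{13035}}{-26} - \frac{38}{7} = \left(-30451\right) \frac{1}{13035} \left(- \frac{1}{26}\right) - \frac{38}{7} = \left(- \frac{30451}{13035}\right) \left(- \frac{1}{26}\right) - \frac{38}{7} = \frac{30451}{338910} - \frac{38}{7} = - \frac{12665423}{2372370}$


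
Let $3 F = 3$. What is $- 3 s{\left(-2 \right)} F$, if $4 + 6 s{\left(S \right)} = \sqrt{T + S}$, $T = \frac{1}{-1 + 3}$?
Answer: $2 - \frac{i \sqrt{6}}{4} \approx 2.0 - 0.61237 i$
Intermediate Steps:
$F = 1$ ($F = \frac{1}{3} \cdot 3 = 1$)
$T = \frac{1}{2} \approx 0.5$
$s{\left(S \right)} = - \frac{2}{3} + \frac{\sqrt{\frac{1}{2} + S}}{6}$
$- 3 s{\left(-2 \right)} F = - 3 \left(- \frac{2}{3} + \frac{\sqrt{2 + 4 \left(-2\right)}}{12}\right) 1 = - 3 \left(- \frac{2}{3} + \frac{\sqrt{2 - 8}}{12}\right) 1 = - 3 \left(- \frac{2}{3} + \frac{\sqrt{-6}}{12}\right) 1 = - 3 \left(- \frac{2}{3} + \frac{i \sqrt{6}}{12}\right) 1 = \left(2 - \frac{i \sqrt{6}}{4}\right) 1 = 2 - \frac{i \sqrt{6}}{4}$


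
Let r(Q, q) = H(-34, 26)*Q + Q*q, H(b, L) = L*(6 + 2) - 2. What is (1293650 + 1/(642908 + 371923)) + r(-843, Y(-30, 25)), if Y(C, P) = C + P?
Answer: 1140880114018/1014831 ≈ 1.1242e+6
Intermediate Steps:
H(b, L) = -2 + 8*L (H(b, L) = L*8 - 2 = 8*L - 2 = -2 + 8*L)
r(Q, q) = 206*Q + Q*q (r(Q, q) = (-2 + 8*26)*Q + Q*q = (-2 + 208)*Q + Q*q = 206*Q + Q*q)
(1293650 + 1/(642908 + 371923)) + r(-843, Y(-30, 25)) = (1293650 + 1/(642908 + 371923)) - 843*(206 + (-30 + 25)) = (1293650 + 1/1014831) - 843*(206 - 5) = (1293650 + 1/1014831) - 843*201 = 1312836123151/1014831 - 169443 = 1140880114018/1014831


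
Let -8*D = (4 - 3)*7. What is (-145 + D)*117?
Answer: -136539/8 ≈ -17067.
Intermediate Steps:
D = -7/8 (D = -(4 - 3)*7/8 = -7/8 ≈ -0.87500)
(-145 + D)*117 = (-145 - 7/8)*117 = -1167/8*117 = -136539/8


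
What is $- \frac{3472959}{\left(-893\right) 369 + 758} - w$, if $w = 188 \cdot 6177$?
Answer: $- \frac{381776463525}{328759} \approx -1.1613 \cdot 10^{6}$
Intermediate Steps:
$w = 1161276$
$- \frac{3472959}{\left(-893\right) 369 + 758} - w = - \frac{3472959}{\left(-893\right) 369 + 758} - 1161276 = - \frac{3472959}{-329517 + 758} - 1161276 = - \frac{3472959}{-328759} - 1161276 = \left(-3472959\right) \left(- \frac{1}{328759}\right) - 1161276 = \frac{3472959}{328759} - 1161276 = - \frac{381776463525}{328759}$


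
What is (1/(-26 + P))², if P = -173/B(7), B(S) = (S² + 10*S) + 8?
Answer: 16129/12075625 ≈ 0.0013357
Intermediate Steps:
B(S) = 8 + S² + 10*S
P = -173/127 (P = -173/(8 + 7² + 10*7) = -173/(8 + 49 + 70) = -173/127 ≈ -1.3622)
(1/(-26 + P))² = (1/(-26 - 173/127))² = (1/(-3475/127))² = (-127/3475)² = 16129/12075625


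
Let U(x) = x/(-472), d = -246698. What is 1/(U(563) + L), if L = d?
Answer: -472/116442019 ≈ -4.0535e-6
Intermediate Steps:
U(x) = -x/472 (U(x) = x*(-1/472) = -x/472)
L = -246698
1/(U(563) + L) = 1/(-1/472*563 - 246698) = 1/(-563/472 - 246698) = 1/(-116442019/472) = -472/116442019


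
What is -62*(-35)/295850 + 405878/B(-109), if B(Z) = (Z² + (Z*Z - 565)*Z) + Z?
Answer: -5871398903/18071583060 ≈ -0.32490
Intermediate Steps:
B(Z) = Z + Z² + Z*(-565 + Z²) (B(Z) = (Z² + (Z² - 565)*Z) + Z = (Z² + (-565 + Z²)*Z) + Z = (Z² + Z*(-565 + Z²)) + Z = Z + Z² + Z*(-565 + Z²))
-62*(-35)/295850 + 405878/B(-109) = -62*(-35)/295850 + 405878/((-109*(-564 - 109 + (-109)²))) = 2170*(1/295850) + 405878/((-109*(-564 - 109 + 11881))) = 217/29585 + 405878/((-109*11208)) = 217/29585 + 405878/(-1221672) = 217/29585 + 405878*(-1/1221672) = 217/29585 - 202939/610836 = -5871398903/18071583060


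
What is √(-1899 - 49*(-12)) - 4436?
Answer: -4436 + I*√1311 ≈ -4436.0 + 36.208*I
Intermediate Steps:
√(-1899 - 49*(-12)) - 4436 = √(-1899 + 588) - 4436 = √(-1311) - 4436 = I*√1311 - 4436 = -4436 + I*√1311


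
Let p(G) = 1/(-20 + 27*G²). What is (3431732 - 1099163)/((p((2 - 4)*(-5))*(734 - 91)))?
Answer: 6251284920/643 ≈ 9.7221e+6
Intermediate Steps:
(3431732 - 1099163)/((p((2 - 4)*(-5))*(734 - 91))) = (3431732 - 1099163)/(((734 - 91)/(-20 + 27*((2 - 4)*(-5))²))) = 2332569/((643/(-20 + 27*(-2*(-5))²))) = 2332569/((643/(-20 + 27*10²))) = 2332569/((643/(-20 + 27*100))) = 2332569/((643/(-20 + 2700))) = 2332569/((643/2680)) = 2332569/(((1/2680)*643)) = 2332569/(643/2680) = 2332569*(2680/643) = 6251284920/643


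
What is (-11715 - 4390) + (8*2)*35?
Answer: -15545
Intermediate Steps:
(-11715 - 4390) + (8*2)*35 = -16105 + 16*35 = -16105 + 560 = -15545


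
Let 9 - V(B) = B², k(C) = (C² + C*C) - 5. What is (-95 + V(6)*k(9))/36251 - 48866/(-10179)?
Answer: 1727325580/368998929 ≈ 4.6811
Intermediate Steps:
k(C) = -5 + 2*C² (k(C) = (C² + C²) - 5 = 2*C² - 5 = -5 + 2*C²)
V(B) = 9 - B²
(-95 + V(6)*k(9))/36251 - 48866/(-10179) = (-95 + (9 - 1*6²)*(-5 + 2*9²))/36251 - 48866/(-10179) = (-95 + (9 - 1*36)*(-5 + 2*81))*(1/36251) - 48866*(-1/10179) = (-95 + (9 - 36)*(-5 + 162))*(1/36251) + 48866/10179 = (-95 - 27*157)*(1/36251) + 48866/10179 = (-95 - 4239)*(1/36251) + 48866/10179 = -4334*1/36251 + 48866/10179 = -4334/36251 + 48866/10179 = 1727325580/368998929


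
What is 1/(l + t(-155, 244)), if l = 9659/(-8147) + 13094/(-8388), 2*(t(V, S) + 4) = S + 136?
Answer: 34168518/6261496093 ≈ 0.0054569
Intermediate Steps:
t(V, S) = 64 + S/2 (t(V, S) = -4 + (S + 136)/2 = -4 + (136 + S)/2 = -4 + (68 + S/2) = 64 + S/2)
l = -93848255/34168518 (l = 9659*(-1/8147) + 13094*(-1/8388) = -9659/8147 - 6547/4194 = -93848255/34168518 ≈ -2.7466)
1/(l + t(-155, 244)) = 1/(-93848255/34168518 + (64 + (1/2)*244)) = 1/(-93848255/34168518 + (64 + 122)) = 1/(-93848255/34168518 + 186) = 1/(6261496093/34168518) = 34168518/6261496093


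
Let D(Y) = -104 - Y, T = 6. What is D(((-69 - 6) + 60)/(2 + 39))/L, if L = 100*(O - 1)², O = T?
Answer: -4249/102500 ≈ -0.041454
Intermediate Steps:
O = 6
L = 2500 (L = 100*(6 - 1)² = 100*5² = 100*25 = 2500)
D(((-69 - 6) + 60)/(2 + 39))/L = (-104 - ((-69 - 6) + 60)/(2 + 39))/2500 = (-104 - (-75 + 60)/41)*(1/2500) = (-104 - (-15)/41)*(1/2500) = (-104 - 1*(-15/41))*(1/2500) = (-104 + 15/41)*(1/2500) = -4249/41*1/2500 = -4249/102500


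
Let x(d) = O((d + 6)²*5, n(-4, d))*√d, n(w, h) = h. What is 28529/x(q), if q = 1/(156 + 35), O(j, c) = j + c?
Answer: 1040766449*√191/6578236 ≈ 2186.6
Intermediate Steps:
O(j, c) = c + j
q = 1/191 ≈ 0.0052356
x(d) = √d*(d + 5*(6 + d)²) (x(d) = (d + (d + 6)²*5)*√d = (d + (6 + d)²*5)*√d = (d + 5*(6 + d)²)*√d = √d*(d + 5*(6 + d)²))
28529/x(q) = 28529/((√(1/191)*(1/191 + 5*(6 + 1/191)²))) = 28529/(((√191/191)*(1/191 + 5*(1147/191)²))) = 28529/(((√191/191)*(1/191 + 5*(1315609/36481)))) = 28529/(((√191/191)*(1/191 + 6578045/36481))) = 28529/(((√191/191)*(6578236/36481))) = 28529/((6578236*√191/6967871)) = 28529*(36481*√191/6578236) = 1040766449*√191/6578236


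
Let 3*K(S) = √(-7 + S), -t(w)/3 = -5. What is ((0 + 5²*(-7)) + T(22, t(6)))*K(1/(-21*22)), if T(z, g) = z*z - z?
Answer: 41*I*√1494570/198 ≈ 253.15*I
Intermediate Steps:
t(w) = 15 (t(w) = -3*(-5) = 15)
T(z, g) = z² - z
K(S) = √(-7 + S)/3
((0 + 5²*(-7)) + T(22, t(6)))*K(1/(-21*22)) = ((0 + 5²*(-7)) + 22*(-1 + 22))*(√(-7 + 1/(-21*22))/3) = ((0 + 25*(-7)) + 22*21)*(√(-7 - 1/21*1/22)/3) = ((0 - 175) + 462)*(√(-7 - 1/462)/3) = (-175 + 462)*(√(-3235/462)/3) = 287*((I*√1494570/462)/3) = 287*(I*√1494570/1386) = 41*I*√1494570/198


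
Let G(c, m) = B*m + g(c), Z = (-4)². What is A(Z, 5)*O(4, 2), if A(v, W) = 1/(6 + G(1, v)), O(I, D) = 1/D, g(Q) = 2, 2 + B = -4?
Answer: -1/176 ≈ -0.0056818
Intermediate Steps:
B = -6 (B = -2 - 4 = -6)
Z = 16
G(c, m) = 2 - 6*m (G(c, m) = -6*m + 2 = 2 - 6*m)
A(v, W) = 1/(8 - 6*v) (A(v, W) = 1/(6 + (2 - 6*v)) = 1/(8 - 6*v))
A(Z, 5)*O(4, 2) = -1/(-8 + 6*16)/2 = -1/(-8 + 96)*(½) = -1/88*(½) = -1*1/88*(½) = -1/88*½ = -1/176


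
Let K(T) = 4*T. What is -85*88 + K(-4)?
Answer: -7496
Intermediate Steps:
-85*88 + K(-4) = -85*88 + 4*(-4) = -7480 - 16 = -7496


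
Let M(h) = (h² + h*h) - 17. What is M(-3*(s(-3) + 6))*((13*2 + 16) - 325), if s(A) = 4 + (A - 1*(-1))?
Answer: -321205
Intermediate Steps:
s(A) = 5 + A (s(A) = 4 + (A + 1) = 4 + (1 + A) = 5 + A)
M(h) = -17 + 2*h² (M(h) = (h² + h²) - 17 = 2*h² - 17 = -17 + 2*h²)
M(-3*(s(-3) + 6))*((13*2 + 16) - 325) = (-17 + 2*(-3*((5 - 3) + 6))²)*((13*2 + 16) - 325) = (-17 + 2*(-3*(2 + 6))²)*((26 + 16) - 325) = (-17 + 2*(-3*8)²)*(42 - 325) = (-17 + 2*(-24)²)*(-283) = (-17 + 2*576)*(-283) = (-17 + 1152)*(-283) = 1135*(-283) = -321205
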